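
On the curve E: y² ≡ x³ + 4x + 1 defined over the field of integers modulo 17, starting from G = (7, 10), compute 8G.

Repeated addition: build up to 8G.
2G: tangent at (7, 10): λ = (3·7² + 4)/(2·10) ≡ 15/3. 3⁻¹ ≡ 6 (mod 17) since 3·6 = 18 ≡ 1, so λ ≡ 15·6 ≡ 5.
  x = λ² - 7 - 7 = 25 - 14 ≡ 11; y = λ·(7 - 11) - 10 ≡ 4. → (11, 4)
3G: (11, 4) + (7, 10). λ = (10 - 4)/(7 - 11) ≡ 6/13 mod 17. 13⁻¹ ≡ 4 (mod 17) since 13·4 = 52 ≡ 1, so λ ≡ 7.
  x = λ² - 11 - 7 = 49 - 18 ≡ 14; y = λ·(11 - 14) - 4 ≡ 9. → (14, 9)
4G: (14, 9) + (7, 10). λ = (10 - 9)/(7 - 14) ≡ 1/10 mod 17. 10⁻¹ ≡ 12 (mod 17), so λ ≡ 12.
  x = λ² - 14 - 7 = 144 - 21 ≡ 4; y = λ·(14 - 4) - 9 ≡ 9. → (4, 9)
5G: (4, 9) + (7, 10). λ = (10 - 9)/(7 - 4) ≡ 1/3 mod 17. 3⁻¹ ≡ 6 (mod 17), so λ ≡ 6.
  x = λ² - 4 - 7 = 36 - 11 ≡ 8; y = λ·(4 - 8) - 9 ≡ 1. → (8, 1)
6G: (8, 1) + (7, 10). λ = (10 - 1)/(7 - 8) ≡ 9/16 mod 17. 16⁻¹ ≡ 16 (mod 17), so λ ≡ 8.
  x = λ² - 8 - 7 = 64 - 15 ≡ 15; y = λ·(8 - 15) - 1 ≡ 11. → (15, 11)
7G: (15, 11) + (7, 10). λ = (10 - 11)/(7 - 15) ≡ 16/9 mod 17. 9⁻¹ ≡ 2 (mod 17), so λ ≡ 15.
  x = λ² - 15 - 7 = 225 - 22 ≡ 16; y = λ·(15 - 16) - 11 ≡ 8. → (16, 8)
8G: (16, 8) + (7, 10). λ = (10 - 8)/(7 - 16) ≡ 2/8 mod 17. 8⁻¹ ≡ 15 (mod 17) since 8·15 = 120 ≡ 1, so λ ≡ 13.
  x = λ² - 16 - 7 = 169 - 23 ≡ 10; y = λ·(16 - 10) - 8 ≡ 2. → (10, 2)

(10, 2)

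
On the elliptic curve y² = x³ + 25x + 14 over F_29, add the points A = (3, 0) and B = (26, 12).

(4, 2)

(3, 0) + (26, 12). λ = (12 - 0)/(26 - 3) ≡ 12/23 mod 29. 23⁻¹ ≡ 24 (mod 29), so λ ≡ 27.
  x = λ² - 3 - 26 = 729 - 29 ≡ 4; y = λ·(3 - 4) - 0 ≡ 2. → (4, 2)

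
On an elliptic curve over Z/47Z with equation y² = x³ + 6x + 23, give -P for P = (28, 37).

(28, 10)

-(28, 37) = (28, -37 mod 47) = (28, 10).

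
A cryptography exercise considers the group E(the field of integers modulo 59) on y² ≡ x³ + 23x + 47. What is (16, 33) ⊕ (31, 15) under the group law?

(16, 33) + (31, 15). λ = (15 - 33)/(31 - 16) ≡ 41/15 mod 59. 15⁻¹ ≡ 4 (mod 59), so λ ≡ 46.
  x = λ² - 16 - 31 = 2116 - 47 ≡ 4; y = λ·(16 - 4) - 33 ≡ 47. → (4, 47)

(4, 47)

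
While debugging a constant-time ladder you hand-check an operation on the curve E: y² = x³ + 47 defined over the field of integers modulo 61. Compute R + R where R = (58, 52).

(54, 3)

tangent at (58, 52): λ = (3·58² + 0)/(2·52) ≡ 27/43. 43⁻¹ ≡ 44 (mod 61) since 43·44 = 1892 ≡ 1, so λ ≡ 27·44 ≡ 29.
  x = λ² - 58 - 58 = 841 - 116 ≡ 54; y = λ·(58 - 54) - 52 ≡ 3. → (54, 3)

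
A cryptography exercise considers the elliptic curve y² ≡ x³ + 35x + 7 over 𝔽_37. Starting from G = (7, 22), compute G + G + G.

(0, 9)

Repeated addition: build up to 3G.
2G: tangent at (7, 22): λ = (3·7² + 35)/(2·22) ≡ 34/7. 7⁻¹ ≡ 16 (mod 37), so λ ≡ 34·16 ≡ 26.
  x = λ² - 7 - 7 = 676 - 14 ≡ 33; y = λ·(7 - 33) - 22 ≡ 5. → (33, 5)
3G: (33, 5) + (7, 22). λ = (22 - 5)/(7 - 33) ≡ 17/11 mod 37. 11⁻¹ ≡ 27 (mod 37), so λ ≡ 15.
  x = λ² - 33 - 7 = 225 - 40 ≡ 0; y = λ·(33 - 0) - 5 ≡ 9. → (0, 9)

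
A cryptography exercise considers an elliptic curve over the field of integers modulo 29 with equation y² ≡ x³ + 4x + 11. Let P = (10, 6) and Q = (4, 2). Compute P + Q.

(9, 14)

(10, 6) + (4, 2). λ = (2 - 6)/(4 - 10) ≡ 25/23 mod 29. 23⁻¹ ≡ 24 (mod 29), so λ ≡ 20.
  x = λ² - 10 - 4 = 400 - 14 ≡ 9; y = λ·(10 - 9) - 6 ≡ 14. → (9, 14)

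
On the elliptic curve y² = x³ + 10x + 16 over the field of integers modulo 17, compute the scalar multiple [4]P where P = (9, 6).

(5, 15)

Double-and-add on 4 = (100)₂. Start with P = (9, 6) for the leading 1-bit.
double: tangent at (9, 6): λ = (3·9² + 10)/(2·6) ≡ 15/12. 12⁻¹ ≡ 10 (mod 17), so λ ≡ 15·10 ≡ 14.
  x = λ² - 9 - 9 = 196 - 18 ≡ 8; y = λ·(9 - 8) - 6 ≡ 8. → (8, 8)
double: tangent at (8, 8): λ = (3·8² + 10)/(2·8) ≡ 15/16. 16⁻¹ ≡ 16 (mod 17), so λ ≡ 15·16 ≡ 2.
  x = λ² - 8 - 8 = 4 - 16 ≡ 5; y = λ·(8 - 5) - 8 ≡ 15. → (5, 15)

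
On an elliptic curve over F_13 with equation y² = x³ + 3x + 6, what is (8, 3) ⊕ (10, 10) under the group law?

(4, 11)

(8, 3) + (10, 10). λ = (10 - 3)/(10 - 8) ≡ 7/2 mod 13. 2⁻¹ ≡ 7 (mod 13), so λ ≡ 10.
  x = λ² - 8 - 10 = 100 - 18 ≡ 4; y = λ·(8 - 4) - 3 ≡ 11. → (4, 11)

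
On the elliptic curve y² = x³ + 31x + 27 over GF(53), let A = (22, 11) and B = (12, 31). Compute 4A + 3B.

(9, 9)

First 4A:
Repeated addition: build up to 4A.
2A: tangent at (22, 11): λ = (3·22² + 31)/(2·11) ≡ 52/22. 22⁻¹ ≡ 41 (mod 53) since 22·41 = 902 ≡ 1, so λ ≡ 52·41 ≡ 12.
  x = λ² - 22 - 22 = 144 - 44 ≡ 47; y = λ·(22 - 47) - 11 ≡ 7. → (47, 7)
3A: (47, 7) + (22, 11). λ = (11 - 7)/(22 - 47) ≡ 4/28 mod 53. 28⁻¹ ≡ 36 (mod 53) since 28·36 = 1008 ≡ 1, so λ ≡ 38.
  x = λ² - 47 - 22 = 1444 - 69 ≡ 50; y = λ·(47 - 50) - 7 ≡ 38. → (50, 38)
4A: (50, 38) + (22, 11). λ = (11 - 38)/(22 - 50) ≡ 26/25 mod 53. 25⁻¹ ≡ 17 (mod 53) since 25·17 = 425 ≡ 1, so λ ≡ 18.
  x = λ² - 50 - 22 = 324 - 72 ≡ 40; y = λ·(50 - 40) - 38 ≡ 36. → (40, 36)
4A = (40, 36).
Next 3B:
Repeated addition: build up to 3B.
2B: tangent at (12, 31): λ = (3·12² + 31)/(2·31) ≡ 39/9. 9⁻¹ ≡ 6 (mod 53), so λ ≡ 39·6 ≡ 22.
  x = λ² - 12 - 12 = 484 - 24 ≡ 36; y = λ·(12 - 36) - 31 ≡ 24. → (36, 24)
3B: (36, 24) + (12, 31). λ = (31 - 24)/(12 - 36) ≡ 7/29 mod 53. 29⁻¹ ≡ 11 (mod 53), so λ ≡ 24.
  x = λ² - 36 - 12 = 576 - 48 ≡ 51; y = λ·(36 - 51) - 24 ≡ 40. → (51, 40)
3B = (51, 40).
Finally 4A + 3B:
(40, 36) + (51, 40). λ = (40 - 36)/(51 - 40) ≡ 4/11 mod 53. 11⁻¹ ≡ 29 (mod 53) since 11·29 = 319 ≡ 1, so λ ≡ 10.
  x = λ² - 40 - 51 = 100 - 91 ≡ 9; y = λ·(40 - 9) - 36 ≡ 9. → (9, 9)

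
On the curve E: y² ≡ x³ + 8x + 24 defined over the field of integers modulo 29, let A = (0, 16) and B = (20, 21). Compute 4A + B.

First 4A:
Repeated addition: build up to 4A.
2A: tangent at (0, 16): λ = (3·0² + 8)/(2·16) ≡ 8/3. 3⁻¹ ≡ 10 (mod 29), so λ ≡ 8·10 ≡ 22.
  x = λ² - 0 - 0 = 484 - 0 ≡ 20; y = λ·(0 - 20) - 16 ≡ 8. → (20, 8)
3A: (20, 8) + (0, 16). λ = (16 - 8)/(0 - 20) ≡ 8/9 mod 29. 9⁻¹ ≡ 13 (mod 29) since 9·13 = 117 ≡ 1, so λ ≡ 17.
  x = λ² - 20 - 0 = 289 - 20 ≡ 8; y = λ·(20 - 8) - 8 ≡ 22. → (8, 22)
4A: (8, 22) + (0, 16). λ = (16 - 22)/(0 - 8) ≡ 23/21 mod 29. 21⁻¹ ≡ 18 (mod 29) since 21·18 = 378 ≡ 1, so λ ≡ 8.
  x = λ² - 8 - 0 = 64 - 8 ≡ 27; y = λ·(8 - 27) - 22 ≡ 0. → (27, 0)
4A = (27, 0).
Finally 4A + B:
(27, 0) + (20, 21). λ = (21 - 0)/(20 - 27) ≡ 21/22 mod 29. 22⁻¹ ≡ 4 (mod 29), so λ ≡ 26.
  x = λ² - 27 - 20 = 676 - 47 ≡ 20; y = λ·(27 - 20) - 0 ≡ 8. → (20, 8)

(20, 8)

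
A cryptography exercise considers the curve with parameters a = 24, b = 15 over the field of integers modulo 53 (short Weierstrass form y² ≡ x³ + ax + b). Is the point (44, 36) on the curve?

y² = 36² ≡ 24; x³ + 24x + 15 = 86255 ≡ 24 (mod 53). 24 = 24.

yes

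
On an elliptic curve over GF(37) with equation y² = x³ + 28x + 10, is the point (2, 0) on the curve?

y² = 0² ≡ 0; x³ + 28x + 10 = 74 ≡ 0 (mod 37). 0 = 0.

yes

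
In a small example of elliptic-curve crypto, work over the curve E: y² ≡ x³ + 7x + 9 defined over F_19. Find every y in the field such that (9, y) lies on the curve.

x³ + 7x + 9 = 801 ≡ 3 (mod 19).
3 is a non-residue mod 19; no y exists.

none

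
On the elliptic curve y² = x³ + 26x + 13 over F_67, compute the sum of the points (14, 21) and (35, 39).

(16, 6)

(14, 21) + (35, 39). λ = (39 - 21)/(35 - 14) ≡ 18/21 mod 67. 21⁻¹ ≡ 16 (mod 67), so λ ≡ 20.
  x = λ² - 14 - 35 = 400 - 49 ≡ 16; y = λ·(14 - 16) - 21 ≡ 6. → (16, 6)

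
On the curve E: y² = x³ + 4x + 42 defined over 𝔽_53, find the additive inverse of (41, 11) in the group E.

(41, 42)

-(41, 11) = (41, -11 mod 53) = (41, 42).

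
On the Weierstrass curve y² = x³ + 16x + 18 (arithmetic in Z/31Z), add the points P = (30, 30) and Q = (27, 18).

(30, 30) + (27, 18). λ = (18 - 30)/(27 - 30) ≡ 19/28 mod 31. 28⁻¹ ≡ 10 (mod 31) since 28·10 = 280 ≡ 1, so λ ≡ 4.
  x = λ² - 30 - 27 = 16 - 57 ≡ 21; y = λ·(30 - 21) - 30 ≡ 6. → (21, 6)

(21, 6)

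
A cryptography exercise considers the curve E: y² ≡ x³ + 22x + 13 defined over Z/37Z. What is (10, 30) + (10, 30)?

(28, 14)

tangent at (10, 30): λ = (3·10² + 22)/(2·30) ≡ 26/23. 23⁻¹ ≡ 29 (mod 37) since 23·29 = 667 ≡ 1, so λ ≡ 26·29 ≡ 14.
  x = λ² - 10 - 10 = 196 - 20 ≡ 28; y = λ·(10 - 28) - 30 ≡ 14. → (28, 14)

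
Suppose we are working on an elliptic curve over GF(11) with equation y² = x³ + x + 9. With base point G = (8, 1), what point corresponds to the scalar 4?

O

Repeated addition: build up to 4G.
2G: tangent at (8, 1): λ = (3·8² + 1)/(2·1) ≡ 6/2. 2⁻¹ ≡ 6 (mod 11), so λ ≡ 6·6 ≡ 3.
  x = λ² - 8 - 8 = 9 - 16 ≡ 4; y = λ·(8 - 4) - 1 ≡ 0. → (4, 0)
3G: (4, 0) + (8, 1). λ = (1 - 0)/(8 - 4) ≡ 1/4 mod 11. 4⁻¹ ≡ 3 (mod 11), so λ ≡ 3.
  x = λ² - 4 - 8 = 9 - 12 ≡ 8; y = λ·(4 - 8) - 0 ≡ 10. → (8, 10)
4G: (8, 10) + (8, 1): same x and y₁ ≡ -y₂, so the sum is ∞.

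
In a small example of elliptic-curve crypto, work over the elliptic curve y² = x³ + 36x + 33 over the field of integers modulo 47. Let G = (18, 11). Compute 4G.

Double-and-add on 4 = (100)₂. Start with G = (18, 11) for the leading 1-bit.
double: tangent at (18, 11): λ = (3·18² + 36)/(2·11) ≡ 21/22. 22⁻¹ ≡ 15 (mod 47), so λ ≡ 21·15 ≡ 33.
  x = λ² - 18 - 18 = 1089 - 36 ≡ 19; y = λ·(18 - 19) - 11 ≡ 3. → (19, 3)
double: tangent at (19, 3): λ = (3·19² + 36)/(2·3) ≡ 38/6. 6⁻¹ ≡ 8 (mod 47), so λ ≡ 38·8 ≡ 22.
  x = λ² - 19 - 19 = 484 - 38 ≡ 23; y = λ·(19 - 23) - 3 ≡ 3. → (23, 3)

(23, 3)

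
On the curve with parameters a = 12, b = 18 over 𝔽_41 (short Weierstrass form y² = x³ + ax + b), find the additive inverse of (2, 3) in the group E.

-(2, 3) = (2, -3 mod 41) = (2, 38).

(2, 38)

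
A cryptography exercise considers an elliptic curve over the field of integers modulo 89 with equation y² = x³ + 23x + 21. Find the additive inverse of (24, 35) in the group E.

-(24, 35) = (24, -35 mod 89) = (24, 54).

(24, 54)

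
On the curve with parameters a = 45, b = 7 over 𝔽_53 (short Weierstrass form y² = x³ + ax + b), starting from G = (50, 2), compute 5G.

Repeated addition: build up to 5G.
2G: tangent at (50, 2): λ = (3·50² + 45)/(2·2) ≡ 19/4. 4⁻¹ ≡ 40 (mod 53), so λ ≡ 19·40 ≡ 18.
  x = λ² - 50 - 50 = 324 - 100 ≡ 12; y = λ·(50 - 12) - 2 ≡ 46. → (12, 46)
3G: (12, 46) + (50, 2). λ = (2 - 46)/(50 - 12) ≡ 9/38 mod 53. 38⁻¹ ≡ 7 (mod 53) since 38·7 = 266 ≡ 1, so λ ≡ 10.
  x = λ² - 12 - 50 = 100 - 62 ≡ 38; y = λ·(12 - 38) - 46 ≡ 12. → (38, 12)
4G: (38, 12) + (50, 2). λ = (2 - 12)/(50 - 38) ≡ 43/12 mod 53. 12⁻¹ ≡ 31 (mod 53), so λ ≡ 8.
  x = λ² - 38 - 50 = 64 - 88 ≡ 29; y = λ·(38 - 29) - 12 ≡ 7. → (29, 7)
5G: (29, 7) + (50, 2). λ = (2 - 7)/(50 - 29) ≡ 48/21 mod 53. 21⁻¹ ≡ 48 (mod 53) since 21·48 = 1008 ≡ 1, so λ ≡ 25.
  x = λ² - 29 - 50 = 625 - 79 ≡ 16; y = λ·(29 - 16) - 7 ≡ 0. → (16, 0)

(16, 0)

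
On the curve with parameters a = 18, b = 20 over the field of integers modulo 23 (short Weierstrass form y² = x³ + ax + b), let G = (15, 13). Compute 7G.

(1, 4)

Double-and-add on 7 = (111)₂. Start with G = (15, 13) for the leading 1-bit.
double: tangent at (15, 13): λ = (3·15² + 18)/(2·13) ≡ 3/3. 3⁻¹ ≡ 8 (mod 23) since 3·8 = 24 ≡ 1, so λ ≡ 3·8 ≡ 1.
  x = λ² - 15 - 15 = 1 - 30 ≡ 17; y = λ·(15 - 17) - 13 ≡ 8. → (17, 8)
add G: (17, 8) + (15, 13). λ = (13 - 8)/(15 - 17) ≡ 5/21 mod 23. 21⁻¹ ≡ 11 (mod 23), so λ ≡ 9.
  x = λ² - 17 - 15 = 81 - 32 ≡ 3; y = λ·(17 - 3) - 8 ≡ 3. → (3, 3)
double: tangent at (3, 3): λ = (3·3² + 18)/(2·3) ≡ 22/6. 6⁻¹ ≡ 4 (mod 23), so λ ≡ 22·4 ≡ 19.
  x = λ² - 3 - 3 = 361 - 6 ≡ 10; y = λ·(3 - 10) - 3 ≡ 2. → (10, 2)
add G: (10, 2) + (15, 13). λ = (13 - 2)/(15 - 10) ≡ 11/5 mod 23. 5⁻¹ ≡ 14 (mod 23) since 5·14 = 70 ≡ 1, so λ ≡ 16.
  x = λ² - 10 - 15 = 256 - 25 ≡ 1; y = λ·(10 - 1) - 2 ≡ 4. → (1, 4)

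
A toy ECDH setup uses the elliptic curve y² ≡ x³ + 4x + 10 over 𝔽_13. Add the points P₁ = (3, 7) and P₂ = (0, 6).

(3, 7) + (0, 6). λ = (6 - 7)/(0 - 3) ≡ 12/10 mod 13. 10⁻¹ ≡ 4 (mod 13), so λ ≡ 9.
  x = λ² - 3 - 0 = 81 - 3 ≡ 0; y = λ·(3 - 0) - 7 ≡ 7. → (0, 7)

(0, 7)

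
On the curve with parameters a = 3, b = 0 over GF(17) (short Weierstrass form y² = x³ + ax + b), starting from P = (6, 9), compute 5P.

(11, 2)

Repeated addition: build up to 5P.
2P: tangent at (6, 9): λ = (3·6² + 3)/(2·9) ≡ 9/1. 1⁻¹ ≡ 1 (mod 17) since 1·1 = 1 ≡ 1, so λ ≡ 9·1 ≡ 9.
  x = λ² - 6 - 6 = 81 - 12 ≡ 1; y = λ·(6 - 1) - 9 ≡ 2. → (1, 2)
3P: (1, 2) + (6, 9). λ = (9 - 2)/(6 - 1) ≡ 7/5 mod 17. 5⁻¹ ≡ 7 (mod 17), so λ ≡ 15.
  x = λ² - 1 - 6 = 225 - 7 ≡ 14; y = λ·(1 - 14) - 2 ≡ 7. → (14, 7)
4P: (14, 7) + (6, 9). λ = (9 - 7)/(6 - 14) ≡ 2/9 mod 17. 9⁻¹ ≡ 2 (mod 17) since 9·2 = 18 ≡ 1, so λ ≡ 4.
  x = λ² - 14 - 6 = 16 - 20 ≡ 13; y = λ·(14 - 13) - 7 ≡ 14. → (13, 14)
5P: (13, 14) + (6, 9). λ = (9 - 14)/(6 - 13) ≡ 12/10 mod 17. 10⁻¹ ≡ 12 (mod 17) since 10·12 = 120 ≡ 1, so λ ≡ 8.
  x = λ² - 13 - 6 = 64 - 19 ≡ 11; y = λ·(13 - 11) - 14 ≡ 2. → (11, 2)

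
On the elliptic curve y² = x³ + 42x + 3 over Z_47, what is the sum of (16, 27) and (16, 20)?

The two points share x = 16 and their y-coordinates satisfy 27 + 20 ≡ 0 (mod 47), so they are inverses. Their sum is O.

O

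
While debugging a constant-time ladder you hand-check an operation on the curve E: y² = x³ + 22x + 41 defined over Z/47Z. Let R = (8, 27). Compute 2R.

tangent at (8, 27): λ = (3·8² + 22)/(2·27) ≡ 26/7. 7⁻¹ ≡ 27 (mod 47) since 7·27 = 189 ≡ 1, so λ ≡ 26·27 ≡ 44.
  x = λ² - 8 - 8 = 1936 - 16 ≡ 40; y = λ·(8 - 40) - 27 ≡ 22. → (40, 22)

(40, 22)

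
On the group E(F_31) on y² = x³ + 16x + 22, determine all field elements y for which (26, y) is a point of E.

x³ + 16x + 22 = 18014 ≡ 3 (mod 31).
3 is a non-residue mod 31; no y exists.

none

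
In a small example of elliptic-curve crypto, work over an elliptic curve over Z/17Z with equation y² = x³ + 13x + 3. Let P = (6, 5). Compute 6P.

O

Double-and-add on 6 = (110)₂. Start with P = (6, 5) for the leading 1-bit.
double: tangent at (6, 5): λ = (3·6² + 13)/(2·5) ≡ 2/10. 10⁻¹ ≡ 12 (mod 17) since 10·12 = 120 ≡ 1, so λ ≡ 2·12 ≡ 7.
  x = λ² - 6 - 6 = 49 - 12 ≡ 3; y = λ·(6 - 3) - 5 ≡ 16. → (3, 16)
add P: (3, 16) + (6, 5). λ = (5 - 16)/(6 - 3) ≡ 6/3 mod 17. 3⁻¹ ≡ 6 (mod 17), so λ ≡ 2.
  x = λ² - 3 - 6 = 4 - 9 ≡ 12; y = λ·(3 - 12) - 16 ≡ 0. → (12, 0)
double: (12, 0) + (12, 0): same x and y₁ ≡ -y₂, so the sum is O.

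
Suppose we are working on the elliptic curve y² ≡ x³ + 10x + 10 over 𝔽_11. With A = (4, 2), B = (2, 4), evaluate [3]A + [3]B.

(6, 0)

First 3A:
Repeated addition: build up to 3A.
2A: tangent at (4, 2): λ = (3·4² + 10)/(2·2) ≡ 3/4. 4⁻¹ ≡ 3 (mod 11), so λ ≡ 3·3 ≡ 9.
  x = λ² - 4 - 4 = 81 - 8 ≡ 7; y = λ·(4 - 7) - 2 ≡ 4. → (7, 4)
3A: (7, 4) + (4, 2). λ = (2 - 4)/(4 - 7) ≡ 9/8 mod 11. 8⁻¹ ≡ 7 (mod 11), so λ ≡ 8.
  x = λ² - 7 - 4 = 64 - 11 ≡ 9; y = λ·(7 - 9) - 4 ≡ 2. → (9, 2)
3A = (9, 2).
Next 3B:
Repeated addition: build up to 3B.
2B: tangent at (2, 4): λ = (3·2² + 10)/(2·4) ≡ 0/8. 8⁻¹ ≡ 7 (mod 11) since 8·7 = 56 ≡ 1, so λ ≡ 0·7 ≡ 0.
  x = λ² - 2 - 2 = 0 - 4 ≡ 7; y = λ·(2 - 7) - 4 ≡ 7. → (7, 7)
3B: (7, 7) + (2, 4). λ = (4 - 7)/(2 - 7) ≡ 8/6 mod 11. 6⁻¹ ≡ 2 (mod 11) since 6·2 = 12 ≡ 1, so λ ≡ 5.
  x = λ² - 7 - 2 = 25 - 9 ≡ 5; y = λ·(7 - 5) - 7 ≡ 3. → (5, 3)
3B = (5, 3).
Finally 3A + 3B:
(9, 2) + (5, 3). λ = (3 - 2)/(5 - 9) ≡ 1/7 mod 11. 7⁻¹ ≡ 8 (mod 11), so λ ≡ 8.
  x = λ² - 9 - 5 = 64 - 14 ≡ 6; y = λ·(9 - 6) - 2 ≡ 0. → (6, 0)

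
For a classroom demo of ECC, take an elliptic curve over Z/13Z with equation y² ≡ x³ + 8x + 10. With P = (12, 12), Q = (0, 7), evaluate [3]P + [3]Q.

First 3P:
Repeated addition: build up to 3P.
2P: tangent at (12, 12): λ = (3·12² + 8)/(2·12) ≡ 11/11. 11⁻¹ ≡ 6 (mod 13), so λ ≡ 11·6 ≡ 1.
  x = λ² - 12 - 12 = 1 - 24 ≡ 3; y = λ·(12 - 3) - 12 ≡ 10. → (3, 10)
3P: (3, 10) + (12, 12). λ = (12 - 10)/(12 - 3) ≡ 2/9 mod 13. 9⁻¹ ≡ 3 (mod 13), so λ ≡ 6.
  x = λ² - 3 - 12 = 36 - 15 ≡ 8; y = λ·(3 - 8) - 10 ≡ 12. → (8, 12)
3P = (8, 12).
Next 3Q:
Repeated addition: build up to 3Q.
2Q: tangent at (0, 7): λ = (3·0² + 8)/(2·7) ≡ 8/1. 1⁻¹ ≡ 1 (mod 13), so λ ≡ 8·1 ≡ 8.
  x = λ² - 0 - 0 = 64 - 0 ≡ 12; y = λ·(0 - 12) - 7 ≡ 1. → (12, 1)
3Q: (12, 1) + (0, 7). λ = (7 - 1)/(0 - 12) ≡ 6/1 mod 13. 1⁻¹ ≡ 1 (mod 13) since 1·1 = 1 ≡ 1, so λ ≡ 6.
  x = λ² - 12 - 0 = 36 - 12 ≡ 11; y = λ·(12 - 11) - 1 ≡ 5. → (11, 5)
3Q = (11, 5).
Finally 3P + 3Q:
(8, 12) + (11, 5). λ = (5 - 12)/(11 - 8) ≡ 6/3 mod 13. 3⁻¹ ≡ 9 (mod 13), so λ ≡ 2.
  x = λ² - 8 - 11 = 4 - 19 ≡ 11; y = λ·(8 - 11) - 12 ≡ 8. → (11, 8)

(11, 8)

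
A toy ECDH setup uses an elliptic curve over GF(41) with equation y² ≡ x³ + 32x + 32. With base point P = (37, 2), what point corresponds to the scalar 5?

O

Double-and-add on 5 = (101)₂. Start with P = (37, 2) for the leading 1-bit.
double: tangent at (37, 2): λ = (3·37² + 32)/(2·2) ≡ 39/4. 4⁻¹ ≡ 31 (mod 41), so λ ≡ 39·31 ≡ 20.
  x = λ² - 37 - 37 = 400 - 74 ≡ 39; y = λ·(37 - 39) - 2 ≡ 40. → (39, 40)
double: tangent at (39, 40): λ = (3·39² + 32)/(2·40) ≡ 3/39. 39⁻¹ ≡ 20 (mod 41), so λ ≡ 3·20 ≡ 19.
  x = λ² - 39 - 39 = 361 - 78 ≡ 37; y = λ·(39 - 37) - 40 ≡ 39. → (37, 39)
add P: (37, 39) + (37, 2): same x and y₁ ≡ -y₂, so the sum is 𝒪.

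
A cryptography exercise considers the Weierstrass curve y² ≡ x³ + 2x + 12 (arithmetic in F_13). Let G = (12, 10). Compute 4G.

Double-and-add on 4 = (100)₂. Start with G = (12, 10) for the leading 1-bit.
double: tangent at (12, 10): λ = (3·12² + 2)/(2·10) ≡ 5/7. 7⁻¹ ≡ 2 (mod 13), so λ ≡ 5·2 ≡ 10.
  x = λ² - 12 - 12 = 100 - 24 ≡ 11; y = λ·(12 - 11) - 10 ≡ 0. → (11, 0)
double: (11, 0) + (11, 0): same x and y₁ ≡ -y₂, so the sum is 𝒪.

O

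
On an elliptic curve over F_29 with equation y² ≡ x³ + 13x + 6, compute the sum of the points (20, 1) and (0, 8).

(20, 1) + (0, 8). λ = (8 - 1)/(0 - 20) ≡ 7/9 mod 29. 9⁻¹ ≡ 13 (mod 29), so λ ≡ 4.
  x = λ² - 20 - 0 = 16 - 20 ≡ 25; y = λ·(20 - 25) - 1 ≡ 8. → (25, 8)

(25, 8)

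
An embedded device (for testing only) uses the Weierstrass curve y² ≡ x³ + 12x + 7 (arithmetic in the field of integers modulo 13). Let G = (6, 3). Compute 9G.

(11, 1)

Repeated addition: build up to 9G.
2G: tangent at (6, 3): λ = (3·6² + 12)/(2·3) ≡ 3/6. 6⁻¹ ≡ 11 (mod 13), so λ ≡ 3·11 ≡ 7.
  x = λ² - 6 - 6 = 49 - 12 ≡ 11; y = λ·(6 - 11) - 3 ≡ 1. → (11, 1)
3G: (11, 1) + (6, 3). λ = (3 - 1)/(6 - 11) ≡ 2/8 mod 13. 8⁻¹ ≡ 5 (mod 13), so λ ≡ 10.
  x = λ² - 11 - 6 = 100 - 17 ≡ 5; y = λ·(11 - 5) - 1 ≡ 7. → (5, 7)
4G: (5, 7) + (6, 3). λ = (3 - 7)/(6 - 5) ≡ 9/1 mod 13. 1⁻¹ ≡ 1 (mod 13), so λ ≡ 9.
  x = λ² - 5 - 6 = 81 - 11 ≡ 5; y = λ·(5 - 5) - 7 ≡ 6. → (5, 6)
5G: (5, 6) + (6, 3). λ = (3 - 6)/(6 - 5) ≡ 10/1 mod 13. 1⁻¹ ≡ 1 (mod 13) since 1·1 = 1 ≡ 1, so λ ≡ 10.
  x = λ² - 5 - 6 = 100 - 11 ≡ 11; y = λ·(5 - 11) - 6 ≡ 12. → (11, 12)
6G: (11, 12) + (6, 3). λ = (3 - 12)/(6 - 11) ≡ 4/8 mod 13. 8⁻¹ ≡ 5 (mod 13), so λ ≡ 7.
  x = λ² - 11 - 6 = 49 - 17 ≡ 6; y = λ·(11 - 6) - 12 ≡ 10. → (6, 10)
7G: (6, 10) + (6, 3): same x and y₁ ≡ -y₂, so the sum is O.
8G: O + (6, 3) = (6, 3) (identity).
9G: tangent at (6, 3): λ = (3·6² + 12)/(2·3) ≡ 3/6. 6⁻¹ ≡ 11 (mod 13), so λ ≡ 3·11 ≡ 7.
  x = λ² - 6 - 6 = 49 - 12 ≡ 11; y = λ·(6 - 11) - 3 ≡ 1. → (11, 1)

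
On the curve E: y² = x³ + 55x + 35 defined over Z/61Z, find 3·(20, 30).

Write Q = (20, 30).
Repeated addition: build up to 3Q.
2Q: tangent at (20, 30): λ = (3·20² + 55)/(2·30) ≡ 35/60. 60⁻¹ ≡ 60 (mod 61) since 60·60 = 3600 ≡ 1, so λ ≡ 35·60 ≡ 26.
  x = λ² - 20 - 20 = 676 - 40 ≡ 26; y = λ·(20 - 26) - 30 ≡ 58. → (26, 58)
3Q: (26, 58) + (20, 30). λ = (30 - 58)/(20 - 26) ≡ 33/55 mod 61. 55⁻¹ ≡ 10 (mod 61), so λ ≡ 25.
  x = λ² - 26 - 20 = 625 - 46 ≡ 30; y = λ·(26 - 30) - 58 ≡ 25. → (30, 25)

(30, 25)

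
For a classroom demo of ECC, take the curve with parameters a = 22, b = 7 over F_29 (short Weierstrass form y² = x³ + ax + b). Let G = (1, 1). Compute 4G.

(24, 2)

Repeated addition: build up to 4G.
2G: tangent at (1, 1): λ = (3·1² + 22)/(2·1) ≡ 25/2. 2⁻¹ ≡ 15 (mod 29), so λ ≡ 25·15 ≡ 27.
  x = λ² - 1 - 1 = 729 - 2 ≡ 2; y = λ·(1 - 2) - 1 ≡ 1. → (2, 1)
3G: (2, 1) + (1, 1). λ = (1 - 1)/(1 - 2) ≡ 0/28 mod 29. 28⁻¹ ≡ 28 (mod 29), so λ ≡ 0.
  x = λ² - 2 - 1 = 0 - 3 ≡ 26; y = λ·(2 - 26) - 1 ≡ 28. → (26, 28)
4G: (26, 28) + (1, 1). λ = (1 - 28)/(1 - 26) ≡ 2/4 mod 29. 4⁻¹ ≡ 22 (mod 29) since 4·22 = 88 ≡ 1, so λ ≡ 15.
  x = λ² - 26 - 1 = 225 - 27 ≡ 24; y = λ·(26 - 24) - 28 ≡ 2. → (24, 2)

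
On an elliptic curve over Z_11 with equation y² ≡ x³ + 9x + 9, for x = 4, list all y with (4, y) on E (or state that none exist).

none

x³ + 9x + 9 = 109 ≡ 10 (mod 11).
10 is a non-residue mod 11; no y exists.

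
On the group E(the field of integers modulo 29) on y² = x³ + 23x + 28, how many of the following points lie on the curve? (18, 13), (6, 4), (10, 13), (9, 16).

0

(18, 13): 13² ≡ 24, rhs ≡ 10 → off.
(6, 4): 4² ≡ 16, rhs ≡ 5 → off.
(10, 13): 13² ≡ 24, rhs ≡ 11 → off.
(9, 16): 16² ≡ 24, rhs ≡ 7 → off.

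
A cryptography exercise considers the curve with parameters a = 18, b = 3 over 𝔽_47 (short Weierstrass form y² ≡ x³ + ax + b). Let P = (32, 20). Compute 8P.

(29, 45)

Repeated addition: build up to 8P.
2P: tangent at (32, 20): λ = (3·32² + 18)/(2·20) ≡ 35/40. 40⁻¹ ≡ 20 (mod 47) since 40·20 = 800 ≡ 1, so λ ≡ 35·20 ≡ 42.
  x = λ² - 32 - 32 = 1764 - 64 ≡ 8; y = λ·(32 - 8) - 20 ≡ 1. → (8, 1)
3P: (8, 1) + (32, 20). λ = (20 - 1)/(32 - 8) ≡ 19/24 mod 47. 24⁻¹ ≡ 2 (mod 47), so λ ≡ 38.
  x = λ² - 8 - 32 = 1444 - 40 ≡ 41; y = λ·(8 - 41) - 1 ≡ 14. → (41, 14)
4P: (41, 14) + (32, 20). λ = (20 - 14)/(32 - 41) ≡ 6/38 mod 47. 38⁻¹ ≡ 26 (mod 47), so λ ≡ 15.
  x = λ² - 41 - 32 = 225 - 73 ≡ 11; y = λ·(41 - 11) - 14 ≡ 13. → (11, 13)
5P: (11, 13) + (32, 20). λ = (20 - 13)/(32 - 11) ≡ 7/21 mod 47. 21⁻¹ ≡ 9 (mod 47), so λ ≡ 16.
  x = λ² - 11 - 32 = 256 - 43 ≡ 25; y = λ·(11 - 25) - 13 ≡ 45. → (25, 45)
6P: (25, 45) + (32, 20). λ = (20 - 45)/(32 - 25) ≡ 22/7 mod 47. 7⁻¹ ≡ 27 (mod 47) since 7·27 = 189 ≡ 1, so λ ≡ 30.
  x = λ² - 25 - 32 = 900 - 57 ≡ 44; y = λ·(25 - 44) - 45 ≡ 43. → (44, 43)
7P: (44, 43) + (32, 20). λ = (20 - 43)/(32 - 44) ≡ 24/35 mod 47. 35⁻¹ ≡ 43 (mod 47) since 35·43 = 1505 ≡ 1, so λ ≡ 45.
  x = λ² - 44 - 32 = 2025 - 76 ≡ 22; y = λ·(44 - 22) - 43 ≡ 7. → (22, 7)
8P: (22, 7) + (32, 20). λ = (20 - 7)/(32 - 22) ≡ 13/10 mod 47. 10⁻¹ ≡ 33 (mod 47) since 10·33 = 330 ≡ 1, so λ ≡ 6.
  x = λ² - 22 - 32 = 36 - 54 ≡ 29; y = λ·(22 - 29) - 7 ≡ 45. → (29, 45)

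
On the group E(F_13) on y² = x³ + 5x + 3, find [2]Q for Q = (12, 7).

tangent at (12, 7): λ = (3·12² + 5)/(2·7) ≡ 8/1. 1⁻¹ ≡ 1 (mod 13) since 1·1 = 1 ≡ 1, so λ ≡ 8·1 ≡ 8.
  x = λ² - 12 - 12 = 64 - 24 ≡ 1; y = λ·(12 - 1) - 7 ≡ 3. → (1, 3)

(1, 3)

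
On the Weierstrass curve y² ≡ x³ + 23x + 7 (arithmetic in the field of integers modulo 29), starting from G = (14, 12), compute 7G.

(25, 24)

Repeated addition: build up to 7G.
2G: tangent at (14, 12): λ = (3·14² + 23)/(2·12) ≡ 2/24. 24⁻¹ ≡ 23 (mod 29) since 24·23 = 552 ≡ 1, so λ ≡ 2·23 ≡ 17.
  x = λ² - 14 - 14 = 289 - 28 ≡ 0; y = λ·(14 - 0) - 12 ≡ 23. → (0, 23)
3G: (0, 23) + (14, 12). λ = (12 - 23)/(14 - 0) ≡ 18/14 mod 29. 14⁻¹ ≡ 27 (mod 29) since 14·27 = 378 ≡ 1, so λ ≡ 22.
  x = λ² - 0 - 14 = 484 - 14 ≡ 6; y = λ·(0 - 6) - 23 ≡ 19. → (6, 19)
4G: (6, 19) + (14, 12). λ = (12 - 19)/(14 - 6) ≡ 22/8 mod 29. 8⁻¹ ≡ 11 (mod 29), so λ ≡ 10.
  x = λ² - 6 - 14 = 100 - 20 ≡ 22; y = λ·(6 - 22) - 19 ≡ 24. → (22, 24)
5G: (22, 24) + (14, 12). λ = (12 - 24)/(14 - 22) ≡ 17/21 mod 29. 21⁻¹ ≡ 18 (mod 29) since 21·18 = 378 ≡ 1, so λ ≡ 16.
  x = λ² - 22 - 14 = 256 - 36 ≡ 17; y = λ·(22 - 17) - 24 ≡ 27. → (17, 27)
6G: (17, 27) + (14, 12). λ = (12 - 27)/(14 - 17) ≡ 14/26 mod 29. 26⁻¹ ≡ 19 (mod 29) since 26·19 = 494 ≡ 1, so λ ≡ 5.
  x = λ² - 17 - 14 = 25 - 31 ≡ 23; y = λ·(17 - 23) - 27 ≡ 1. → (23, 1)
7G: (23, 1) + (14, 12). λ = (12 - 1)/(14 - 23) ≡ 11/20 mod 29. 20⁻¹ ≡ 16 (mod 29) since 20·16 = 320 ≡ 1, so λ ≡ 2.
  x = λ² - 23 - 14 = 4 - 37 ≡ 25; y = λ·(23 - 25) - 1 ≡ 24. → (25, 24)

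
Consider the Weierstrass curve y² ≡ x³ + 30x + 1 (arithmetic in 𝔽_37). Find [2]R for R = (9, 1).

tangent at (9, 1): λ = (3·9² + 30)/(2·1) ≡ 14/2. 2⁻¹ ≡ 19 (mod 37) since 2·19 = 38 ≡ 1, so λ ≡ 14·19 ≡ 7.
  x = λ² - 9 - 9 = 49 - 18 ≡ 31; y = λ·(9 - 31) - 1 ≡ 30. → (31, 30)

(31, 30)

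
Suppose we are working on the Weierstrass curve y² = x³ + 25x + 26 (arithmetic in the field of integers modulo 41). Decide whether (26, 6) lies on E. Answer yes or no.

y² = 6² ≡ 36; x³ + 25x + 26 = 18252 ≡ 7 (mod 41). 36 ≠ 7.

no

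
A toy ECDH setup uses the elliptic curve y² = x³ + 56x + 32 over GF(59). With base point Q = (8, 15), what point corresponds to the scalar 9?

Double-and-add on 9 = (1001)₂. Start with Q = (8, 15) for the leading 1-bit.
double: tangent at (8, 15): λ = (3·8² + 56)/(2·15) ≡ 12/30. 30⁻¹ ≡ 2 (mod 59), so λ ≡ 12·2 ≡ 24.
  x = λ² - 8 - 8 = 576 - 16 ≡ 29; y = λ·(8 - 29) - 15 ≡ 12. → (29, 12)
double: tangent at (29, 12): λ = (3·29² + 56)/(2·12) ≡ 42/24. 24⁻¹ ≡ 32 (mod 59) since 24·32 = 768 ≡ 1, so λ ≡ 42·32 ≡ 46.
  x = λ² - 29 - 29 = 2116 - 58 ≡ 52; y = λ·(29 - 52) - 12 ≡ 51. → (52, 51)
double: tangent at (52, 51): λ = (3·52² + 56)/(2·51) ≡ 26/43. 43⁻¹ ≡ 11 (mod 59), so λ ≡ 26·11 ≡ 50.
  x = λ² - 52 - 52 = 2500 - 104 ≡ 36; y = λ·(52 - 36) - 51 ≡ 41. → (36, 41)
add Q: (36, 41) + (8, 15). λ = (15 - 41)/(8 - 36) ≡ 33/31 mod 59. 31⁻¹ ≡ 40 (mod 59), so λ ≡ 22.
  x = λ² - 36 - 8 = 484 - 44 ≡ 27; y = λ·(36 - 27) - 41 ≡ 39. → (27, 39)

(27, 39)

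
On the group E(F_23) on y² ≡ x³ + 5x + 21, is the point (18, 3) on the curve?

yes

y² = 3² ≡ 9; x³ + 5x + 21 = 5943 ≡ 9 (mod 23). 9 = 9.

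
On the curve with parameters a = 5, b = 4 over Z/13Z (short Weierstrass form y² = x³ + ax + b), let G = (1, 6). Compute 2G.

tangent at (1, 6): λ = (3·1² + 5)/(2·6) ≡ 8/12. 12⁻¹ ≡ 12 (mod 13) since 12·12 = 144 ≡ 1, so λ ≡ 8·12 ≡ 5.
  x = λ² - 1 - 1 = 25 - 2 ≡ 10; y = λ·(1 - 10) - 6 ≡ 1. → (10, 1)

(10, 1)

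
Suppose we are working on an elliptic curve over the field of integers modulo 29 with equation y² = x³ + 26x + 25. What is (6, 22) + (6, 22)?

(8, 22)

tangent at (6, 22): λ = (3·6² + 26)/(2·22) ≡ 18/15. 15⁻¹ ≡ 2 (mod 29), so λ ≡ 18·2 ≡ 7.
  x = λ² - 6 - 6 = 49 - 12 ≡ 8; y = λ·(6 - 8) - 22 ≡ 22. → (8, 22)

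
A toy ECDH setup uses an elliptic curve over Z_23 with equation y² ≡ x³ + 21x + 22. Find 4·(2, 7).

(17, 18)

Write P = (2, 7).
Repeated addition: build up to 4P.
2P: tangent at (2, 7): λ = (3·2² + 21)/(2·7) ≡ 10/14. 14⁻¹ ≡ 5 (mod 23) since 14·5 = 70 ≡ 1, so λ ≡ 10·5 ≡ 4.
  x = λ² - 2 - 2 = 16 - 4 ≡ 12; y = λ·(2 - 12) - 7 ≡ 22. → (12, 22)
3P: (12, 22) + (2, 7). λ = (7 - 22)/(2 - 12) ≡ 8/13 mod 23. 13⁻¹ ≡ 16 (mod 23), so λ ≡ 13.
  x = λ² - 12 - 2 = 169 - 14 ≡ 17; y = λ·(12 - 17) - 22 ≡ 5. → (17, 5)
4P: (17, 5) + (2, 7). λ = (7 - 5)/(2 - 17) ≡ 2/8 mod 23. 8⁻¹ ≡ 3 (mod 23) since 8·3 = 24 ≡ 1, so λ ≡ 6.
  x = λ² - 17 - 2 = 36 - 19 ≡ 17; y = λ·(17 - 17) - 5 ≡ 18. → (17, 18)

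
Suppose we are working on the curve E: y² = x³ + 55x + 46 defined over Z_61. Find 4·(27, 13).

(31, 26)

Write P = (27, 13).
Double-and-add on 4 = (100)₂. Start with P = (27, 13) for the leading 1-bit.
double: tangent at (27, 13): λ = (3·27² + 55)/(2·13) ≡ 46/26. 26⁻¹ ≡ 54 (mod 61) since 26·54 = 1404 ≡ 1, so λ ≡ 46·54 ≡ 44.
  x = λ² - 27 - 27 = 1936 - 54 ≡ 52; y = λ·(27 - 52) - 13 ≡ 46. → (52, 46)
double: tangent at (52, 46): λ = (3·52² + 55)/(2·46) ≡ 54/31. 31⁻¹ ≡ 2 (mod 61) since 31·2 = 62 ≡ 1, so λ ≡ 54·2 ≡ 47.
  x = λ² - 52 - 52 = 2209 - 104 ≡ 31; y = λ·(52 - 31) - 46 ≡ 26. → (31, 26)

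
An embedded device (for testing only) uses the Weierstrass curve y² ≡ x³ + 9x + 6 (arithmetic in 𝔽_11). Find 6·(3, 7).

Write G = (3, 7).
Double-and-add on 6 = (110)₂. Start with G = (3, 7) for the leading 1-bit.
double: tangent at (3, 7): λ = (3·3² + 9)/(2·7) ≡ 3/3. 3⁻¹ ≡ 4 (mod 11), so λ ≡ 3·4 ≡ 1.
  x = λ² - 3 - 3 = 1 - 6 ≡ 6; y = λ·(3 - 6) - 7 ≡ 1. → (6, 1)
add G: (6, 1) + (3, 7). λ = (7 - 1)/(3 - 6) ≡ 6/8 mod 11. 8⁻¹ ≡ 7 (mod 11), so λ ≡ 9.
  x = λ² - 6 - 3 = 81 - 9 ≡ 6; y = λ·(6 - 6) - 1 ≡ 10. → (6, 10)
double: tangent at (6, 10): λ = (3·6² + 9)/(2·10) ≡ 7/9. 9⁻¹ ≡ 5 (mod 11), so λ ≡ 7·5 ≡ 2.
  x = λ² - 6 - 6 = 4 - 12 ≡ 3; y = λ·(6 - 3) - 10 ≡ 7. → (3, 7)

(3, 7)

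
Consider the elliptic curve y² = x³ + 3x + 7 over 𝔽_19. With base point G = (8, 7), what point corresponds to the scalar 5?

Repeated addition: build up to 5G.
2G: tangent at (8, 7): λ = (3·8² + 3)/(2·7) ≡ 5/14. 14⁻¹ ≡ 15 (mod 19), so λ ≡ 5·15 ≡ 18.
  x = λ² - 8 - 8 = 324 - 16 ≡ 4; y = λ·(8 - 4) - 7 ≡ 8. → (4, 8)
3G: (4, 8) + (8, 7). λ = (7 - 8)/(8 - 4) ≡ 18/4 mod 19. 4⁻¹ ≡ 5 (mod 19) since 4·5 = 20 ≡ 1, so λ ≡ 14.
  x = λ² - 4 - 8 = 196 - 12 ≡ 13; y = λ·(4 - 13) - 8 ≡ 18. → (13, 18)
4G: (13, 18) + (8, 7). λ = (7 - 18)/(8 - 13) ≡ 8/14 mod 19. 14⁻¹ ≡ 15 (mod 19) since 14·15 = 210 ≡ 1, so λ ≡ 6.
  x = λ² - 13 - 8 = 36 - 21 ≡ 15; y = λ·(13 - 15) - 18 ≡ 8. → (15, 8)
5G: (15, 8) + (8, 7). λ = (7 - 8)/(8 - 15) ≡ 18/12 mod 19. 12⁻¹ ≡ 8 (mod 19) since 12·8 = 96 ≡ 1, so λ ≡ 11.
  x = λ² - 15 - 8 = 121 - 23 ≡ 3; y = λ·(15 - 3) - 8 ≡ 10. → (3, 10)

(3, 10)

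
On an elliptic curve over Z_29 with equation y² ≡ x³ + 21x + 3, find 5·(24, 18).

(18, 23)

Write Q = (24, 18).
Double-and-add on 5 = (101)₂. Start with Q = (24, 18) for the leading 1-bit.
double: tangent at (24, 18): λ = (3·24² + 21)/(2·18) ≡ 9/7. 7⁻¹ ≡ 25 (mod 29) since 7·25 = 175 ≡ 1, so λ ≡ 9·25 ≡ 22.
  x = λ² - 24 - 24 = 484 - 48 ≡ 1; y = λ·(24 - 1) - 18 ≡ 24. → (1, 24)
double: tangent at (1, 24): λ = (3·1² + 21)/(2·24) ≡ 24/19. 19⁻¹ ≡ 26 (mod 29), so λ ≡ 24·26 ≡ 15.
  x = λ² - 1 - 1 = 225 - 2 ≡ 20; y = λ·(1 - 20) - 24 ≡ 10. → (20, 10)
add Q: (20, 10) + (24, 18). λ = (18 - 10)/(24 - 20) ≡ 8/4 mod 29. 4⁻¹ ≡ 22 (mod 29), so λ ≡ 2.
  x = λ² - 20 - 24 = 4 - 44 ≡ 18; y = λ·(20 - 18) - 10 ≡ 23. → (18, 23)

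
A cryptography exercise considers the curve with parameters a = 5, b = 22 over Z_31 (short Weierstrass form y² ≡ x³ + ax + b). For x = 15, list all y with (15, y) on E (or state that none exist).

0

x³ + 5x + 22 = 3472 ≡ 0 (mod 31).
Only y = 0 satisfies y² ≡ 0.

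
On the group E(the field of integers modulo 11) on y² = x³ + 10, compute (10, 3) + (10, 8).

The two points share x = 10 and their y-coordinates satisfy 3 + 8 ≡ 0 (mod 11), so they are inverses. Their sum is O.

O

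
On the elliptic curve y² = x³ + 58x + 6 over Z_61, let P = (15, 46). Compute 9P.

Repeated addition: build up to 9P.
2P: tangent at (15, 46): λ = (3·15² + 58)/(2·46) ≡ 1/31. 31⁻¹ ≡ 2 (mod 61), so λ ≡ 1·2 ≡ 2.
  x = λ² - 15 - 15 = 4 - 30 ≡ 35; y = λ·(15 - 35) - 46 ≡ 36. → (35, 36)
3P: (35, 36) + (15, 46). λ = (46 - 36)/(15 - 35) ≡ 10/41 mod 61. 41⁻¹ ≡ 3 (mod 61), so λ ≡ 30.
  x = λ² - 35 - 15 = 900 - 50 ≡ 57; y = λ·(35 - 57) - 36 ≡ 36. → (57, 36)
4P: (57, 36) + (15, 46). λ = (46 - 36)/(15 - 57) ≡ 10/19 mod 61. 19⁻¹ ≡ 45 (mod 61), so λ ≡ 23.
  x = λ² - 57 - 15 = 529 - 72 ≡ 30; y = λ·(57 - 30) - 36 ≡ 36. → (30, 36)
5P: (30, 36) + (15, 46). λ = (46 - 36)/(15 - 30) ≡ 10/46 mod 61. 46⁻¹ ≡ 4 (mod 61), so λ ≡ 40.
  x = λ² - 30 - 15 = 1600 - 45 ≡ 30; y = λ·(30 - 30) - 36 ≡ 25. → (30, 25)
6P: (30, 25) + (15, 46). λ = (46 - 25)/(15 - 30) ≡ 21/46 mod 61. 46⁻¹ ≡ 4 (mod 61), so λ ≡ 23.
  x = λ² - 30 - 15 = 529 - 45 ≡ 57; y = λ·(30 - 57) - 25 ≡ 25. → (57, 25)
7P: (57, 25) + (15, 46). λ = (46 - 25)/(15 - 57) ≡ 21/19 mod 61. 19⁻¹ ≡ 45 (mod 61), so λ ≡ 30.
  x = λ² - 57 - 15 = 900 - 72 ≡ 35; y = λ·(57 - 35) - 25 ≡ 25. → (35, 25)
8P: (35, 25) + (15, 46). λ = (46 - 25)/(15 - 35) ≡ 21/41 mod 61. 41⁻¹ ≡ 3 (mod 61), so λ ≡ 2.
  x = λ² - 35 - 15 = 4 - 50 ≡ 15; y = λ·(35 - 15) - 25 ≡ 15. → (15, 15)
9P: (15, 15) + (15, 46): same x and y₁ ≡ -y₂, so the sum is the point at infinity.

O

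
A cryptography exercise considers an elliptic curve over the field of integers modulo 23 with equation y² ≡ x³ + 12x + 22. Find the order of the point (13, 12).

4

2P: tangent at (13, 12): λ = (3·13² + 12)/(2·12) ≡ 13/1. 1⁻¹ ≡ 1 (mod 23), so λ ≡ 13·1 ≡ 13.
  x = λ² - 13 - 13 = 169 - 26 ≡ 5; y = λ·(13 - 5) - 12 ≡ 0. → (5, 0)
3P: (5, 0) + (13, 12). λ = (12 - 0)/(13 - 5) ≡ 12/8 mod 23. 8⁻¹ ≡ 3 (mod 23), so λ ≡ 13.
  x = λ² - 5 - 13 = 169 - 18 ≡ 13; y = λ·(5 - 13) - 0 ≡ 11. → (13, 11)
4P: (13, 11) + (13, 12): same x and y₁ ≡ -y₂, so the sum is O.
4P = O, so the order is 4.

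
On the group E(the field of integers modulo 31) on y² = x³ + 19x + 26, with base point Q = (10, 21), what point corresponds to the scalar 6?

(28, 29)

Repeated addition: build up to 6Q.
2Q: tangent at (10, 21): λ = (3·10² + 19)/(2·21) ≡ 9/11. 11⁻¹ ≡ 17 (mod 31) since 11·17 = 187 ≡ 1, so λ ≡ 9·17 ≡ 29.
  x = λ² - 10 - 10 = 841 - 20 ≡ 15; y = λ·(10 - 15) - 21 ≡ 20. → (15, 20)
3Q: (15, 20) + (10, 21). λ = (21 - 20)/(10 - 15) ≡ 1/26 mod 31. 26⁻¹ ≡ 6 (mod 31), so λ ≡ 6.
  x = λ² - 15 - 10 = 36 - 25 ≡ 11; y = λ·(15 - 11) - 20 ≡ 4. → (11, 4)
4Q: (11, 4) + (10, 21). λ = (21 - 4)/(10 - 11) ≡ 17/30 mod 31. 30⁻¹ ≡ 30 (mod 31), so λ ≡ 14.
  x = λ² - 11 - 10 = 196 - 21 ≡ 20; y = λ·(11 - 20) - 4 ≡ 25. → (20, 25)
5Q: (20, 25) + (10, 21). λ = (21 - 25)/(10 - 20) ≡ 27/21 mod 31. 21⁻¹ ≡ 3 (mod 31), so λ ≡ 19.
  x = λ² - 20 - 10 = 361 - 30 ≡ 21; y = λ·(20 - 21) - 25 ≡ 18. → (21, 18)
6Q: (21, 18) + (10, 21). λ = (21 - 18)/(10 - 21) ≡ 3/20 mod 31. 20⁻¹ ≡ 14 (mod 31), so λ ≡ 11.
  x = λ² - 21 - 10 = 121 - 31 ≡ 28; y = λ·(21 - 28) - 18 ≡ 29. → (28, 29)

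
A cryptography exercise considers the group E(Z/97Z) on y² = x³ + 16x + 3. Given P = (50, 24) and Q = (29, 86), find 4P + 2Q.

(57, 16)

First 4P:
Repeated addition: build up to 4P.
2P: tangent at (50, 24): λ = (3·50² + 16)/(2·24) ≡ 47/48. 48⁻¹ ≡ 95 (mod 97) since 48·95 = 4560 ≡ 1, so λ ≡ 47·95 ≡ 3.
  x = λ² - 50 - 50 = 9 - 100 ≡ 6; y = λ·(50 - 6) - 24 ≡ 11. → (6, 11)
3P: (6, 11) + (50, 24). λ = (24 - 11)/(50 - 6) ≡ 13/44 mod 97. 44⁻¹ ≡ 86 (mod 97), so λ ≡ 51.
  x = λ² - 6 - 50 = 2601 - 56 ≡ 23; y = λ·(6 - 23) - 11 ≡ 92. → (23, 92)
4P: (23, 92) + (50, 24). λ = (24 - 92)/(50 - 23) ≡ 29/27 mod 97. 27⁻¹ ≡ 18 (mod 97), so λ ≡ 37.
  x = λ² - 23 - 50 = 1369 - 73 ≡ 35; y = λ·(23 - 35) - 92 ≡ 46. → (35, 46)
4P = (35, 46).
Next 2Q:
Repeated addition: build up to 2Q.
2Q: tangent at (29, 86): λ = (3·29² + 16)/(2·86) ≡ 17/75. 75⁻¹ ≡ 22 (mod 97), so λ ≡ 17·22 ≡ 83.
  x = λ² - 29 - 29 = 6889 - 58 ≡ 41; y = λ·(29 - 41) - 86 ≡ 82. → (41, 82)
2Q = (41, 82).
Finally 4P + 2Q:
(35, 46) + (41, 82). λ = (82 - 46)/(41 - 35) ≡ 36/6 mod 97. 6⁻¹ ≡ 81 (mod 97) since 6·81 = 486 ≡ 1, so λ ≡ 6.
  x = λ² - 35 - 41 = 36 - 76 ≡ 57; y = λ·(35 - 57) - 46 ≡ 16. → (57, 16)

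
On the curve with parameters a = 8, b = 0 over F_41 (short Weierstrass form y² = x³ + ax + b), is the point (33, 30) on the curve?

yes

y² = 30² ≡ 39; x³ + 8x + 0 = 36201 ≡ 39 (mod 41). 39 = 39.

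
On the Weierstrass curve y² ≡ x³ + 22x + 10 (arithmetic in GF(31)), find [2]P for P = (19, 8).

(12, 24)

tangent at (19, 8): λ = (3·19² + 22)/(2·8) ≡ 20/16. 16⁻¹ ≡ 2 (mod 31), so λ ≡ 20·2 ≡ 9.
  x = λ² - 19 - 19 = 81 - 38 ≡ 12; y = λ·(19 - 12) - 8 ≡ 24. → (12, 24)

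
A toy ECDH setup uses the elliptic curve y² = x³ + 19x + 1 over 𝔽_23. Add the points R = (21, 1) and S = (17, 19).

(21, 1) + (17, 19). λ = (19 - 1)/(17 - 21) ≡ 18/19 mod 23. 19⁻¹ ≡ 17 (mod 23), so λ ≡ 7.
  x = λ² - 21 - 17 = 49 - 38 ≡ 11; y = λ·(21 - 11) - 1 ≡ 0. → (11, 0)

(11, 0)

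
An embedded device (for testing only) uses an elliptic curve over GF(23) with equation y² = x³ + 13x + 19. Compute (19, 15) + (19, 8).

The two points share x = 19 and their y-coordinates satisfy 15 + 8 ≡ 0 (mod 23), so they are inverses. Their sum is ∞.

O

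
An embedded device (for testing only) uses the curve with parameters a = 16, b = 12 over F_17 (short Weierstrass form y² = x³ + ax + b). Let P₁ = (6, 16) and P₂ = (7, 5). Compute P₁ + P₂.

(6, 1)

(6, 16) + (7, 5). λ = (5 - 16)/(7 - 6) ≡ 6/1 mod 17. 1⁻¹ ≡ 1 (mod 17) since 1·1 = 1 ≡ 1, so λ ≡ 6.
  x = λ² - 6 - 7 = 36 - 13 ≡ 6; y = λ·(6 - 6) - 16 ≡ 1. → (6, 1)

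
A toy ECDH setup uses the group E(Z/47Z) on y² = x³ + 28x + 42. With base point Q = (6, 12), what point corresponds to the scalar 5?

(11, 41)

Repeated addition: build up to 5Q.
2Q: tangent at (6, 12): λ = (3·6² + 28)/(2·12) ≡ 42/24. 24⁻¹ ≡ 2 (mod 47), so λ ≡ 42·2 ≡ 37.
  x = λ² - 6 - 6 = 1369 - 12 ≡ 41; y = λ·(6 - 41) - 12 ≡ 9. → (41, 9)
3Q: (41, 9) + (6, 12). λ = (12 - 9)/(6 - 41) ≡ 3/12 mod 47. 12⁻¹ ≡ 4 (mod 47) since 12·4 = 48 ≡ 1, so λ ≡ 12.
  x = λ² - 41 - 6 = 144 - 47 ≡ 3; y = λ·(41 - 3) - 9 ≡ 24. → (3, 24)
4Q: (3, 24) + (6, 12). λ = (12 - 24)/(6 - 3) ≡ 35/3 mod 47. 3⁻¹ ≡ 16 (mod 47) since 3·16 = 48 ≡ 1, so λ ≡ 43.
  x = λ² - 3 - 6 = 1849 - 9 ≡ 7; y = λ·(3 - 7) - 24 ≡ 39. → (7, 39)
5Q: (7, 39) + (6, 12). λ = (12 - 39)/(6 - 7) ≡ 20/46 mod 47. 46⁻¹ ≡ 46 (mod 47) since 46·46 = 2116 ≡ 1, so λ ≡ 27.
  x = λ² - 7 - 6 = 729 - 13 ≡ 11; y = λ·(7 - 11) - 39 ≡ 41. → (11, 41)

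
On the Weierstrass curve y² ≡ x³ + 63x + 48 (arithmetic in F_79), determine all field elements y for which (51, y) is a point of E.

x³ + 63x + 48 = 135912 ≡ 32 (mod 79).
Square roots of 32 mod 79: 36 and 43 (since 36² = 1296 ≡ 32).

36, 43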